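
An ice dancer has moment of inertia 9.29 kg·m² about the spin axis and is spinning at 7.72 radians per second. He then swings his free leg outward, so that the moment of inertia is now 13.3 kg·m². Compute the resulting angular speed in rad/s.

ω₂ ≈ 5.39 rad/s

With no external torque about the axis, L is conserved: I₁ω₁ = I₂ω₂.
ω₂ = I₁ω₁ / I₂ = (9.290)(7.72 rad/s) / (13.30) = 5.392 rad/s.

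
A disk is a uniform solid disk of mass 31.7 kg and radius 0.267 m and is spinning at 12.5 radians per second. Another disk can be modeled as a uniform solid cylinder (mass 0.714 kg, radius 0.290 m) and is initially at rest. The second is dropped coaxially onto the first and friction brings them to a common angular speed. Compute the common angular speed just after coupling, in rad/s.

No external torque acts about the common axis, so total angular momentum is conserved.
Moments of inertia: I_A = ½(31.7)(0.267)² = 1.130 kg·m²; I_B = ½(0.714)(0.290)² = 0.03002 kg·m².
Taking A's sense as positive: L = (1.130)(12.5) = 14.12 kg·m²·rad/s.
Combined I = 1.130 + 0.03002 = 1.160 kg·m².
ω_f = L / I = 14.12 / 1.160 = 12.18 rad/s.

|ω_f| ≈ 12.2 rad/s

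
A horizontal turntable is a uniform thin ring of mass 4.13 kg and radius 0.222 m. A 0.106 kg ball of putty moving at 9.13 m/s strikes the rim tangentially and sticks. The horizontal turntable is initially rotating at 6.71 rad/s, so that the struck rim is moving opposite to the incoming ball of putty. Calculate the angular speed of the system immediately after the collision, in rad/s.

The axle reaction passes through the axle and exerts no torque about it; angular momentum about the axle is conserved through the impact.
I_p = (4.13)(0.222)² = 0.2035 kg·m². Taking the sense of the ball of putty's angular momentum as positive, L_{ball} = m v R = (0.106)(9.13)(0.222) = 0.2148 kg·m²/s.
L_i = −I_p ω_p + m v R = −(0.2035)(6.71) + 0.2148 = -1.151 kg·m²/s.
After sticking, I_f = I_p + m R² = 0.2035 + (0.106)(0.222)² = 0.2088 kg·m².
ω_f = L_i / I_f = -1.151 / 0.2088 = -5.513 rad/s.

|ω_f| ≈ 5.51 rad/s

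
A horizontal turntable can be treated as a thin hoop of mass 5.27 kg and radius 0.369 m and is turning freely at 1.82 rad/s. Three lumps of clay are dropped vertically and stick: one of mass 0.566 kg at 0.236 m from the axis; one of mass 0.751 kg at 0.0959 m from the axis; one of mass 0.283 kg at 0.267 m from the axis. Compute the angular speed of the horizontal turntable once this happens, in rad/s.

ω_f ≈ 1.68 rad/s

No external torque acts about the axis; L_before = L_after.
I_p = (5.27)(0.369)² = 0.7176 kg·m².
Added inertia Σmr² = (0.566)(0.236)² + (0.751)(0.0959)² + (0.283)(0.267)² = 0.05861 kg·m²; I_f = 0.7176 + 0.05861 = 0.7762 kg·m².
ω_f = I_p ω_i / I_f = (0.7176)(1.82) / 0.7762 = 1.683 rad/s.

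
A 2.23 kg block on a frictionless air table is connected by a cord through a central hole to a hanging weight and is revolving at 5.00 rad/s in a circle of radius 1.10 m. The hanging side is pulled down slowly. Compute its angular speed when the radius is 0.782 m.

ω₂ ≈ 9.89 rad/s

The constraining force is radial, so m r² ω about the center is conserved.
ω₂ = ω₁ (r₁/r₂)² = (5.00)(1.10/0.782)² = 9.893 rad/s.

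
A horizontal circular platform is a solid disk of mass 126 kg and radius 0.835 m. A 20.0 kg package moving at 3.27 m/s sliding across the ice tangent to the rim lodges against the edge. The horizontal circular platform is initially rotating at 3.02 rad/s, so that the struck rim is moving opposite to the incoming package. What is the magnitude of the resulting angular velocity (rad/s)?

|ω_f| ≈ 1.35 rad/s

About the central axle the impulsive forces during the collision are internal, so angular momentum about that axis is conserved.
I_p = ½(126)(0.835)² = 43.93 kg·m². Taking the sense of the package's angular momentum as positive, L_{package} = m v R = (20.0)(3.27)(0.835) = 54.61 kg·m²/s.
L_i = −I_p ω_p + m v R = −(43.93)(3.02) + 54.61 = -78.05 kg·m²/s.
After sticking, I_f = I_p + m R² = 43.93 + (20.0)(0.835)² = 57.87 kg·m².
ω_f = L_i / I_f = -78.05 / 57.87 = -1.349 rad/s.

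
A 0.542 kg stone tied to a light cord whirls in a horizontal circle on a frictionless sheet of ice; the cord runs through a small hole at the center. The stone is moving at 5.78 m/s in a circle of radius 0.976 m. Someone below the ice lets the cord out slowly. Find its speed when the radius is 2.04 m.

v₂ ≈ 2.77 m/s

The only horizontal force on the mass is along the cord (radial), so it exerts no torque about the hole and angular momentum m v r is conserved.
v₂ = v₁ r₁ / r₂ = (5.78)(0.976) / (2.04) = 2.765 m/s.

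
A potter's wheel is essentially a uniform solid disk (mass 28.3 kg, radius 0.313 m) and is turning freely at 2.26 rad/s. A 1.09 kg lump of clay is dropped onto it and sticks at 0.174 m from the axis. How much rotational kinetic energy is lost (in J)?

energy lost ≈ 0.0823 J

No external torque acts about the axis; L_before = L_after.
I_p = ½(28.3)(0.313)² = 1.386 kg·m².
Added inertia Σmr² = (1.09)(0.174)² = 0.03300 kg·m²; I_f = 1.386 + 0.03300 = 1.419 kg·m².
ω_f = I_p ω_i / I_f = (1.386)(2.26) / 1.419 = 2.207 rad/s.
KE_i = ½(1.386)(2.260 rad/s)² = 3.540 J; KE_f = ½(1.419)(2.207)² = 3.458 J.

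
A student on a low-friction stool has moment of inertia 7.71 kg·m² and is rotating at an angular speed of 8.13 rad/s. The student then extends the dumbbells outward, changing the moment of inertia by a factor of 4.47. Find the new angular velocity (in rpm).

ω₂ ≈ 17.4 rpm

With no external torque about the axis, L is conserved: I₁ω₁ = I₂ω₂.
I₂ = 4.47 × 7.71 = 34.46 kg·m².
ω₂ = I₁ω₁ / I₂ = (7.710)(8.13 rad/s) / (34.46) = 1.819 rad/s = 17.37 rpm.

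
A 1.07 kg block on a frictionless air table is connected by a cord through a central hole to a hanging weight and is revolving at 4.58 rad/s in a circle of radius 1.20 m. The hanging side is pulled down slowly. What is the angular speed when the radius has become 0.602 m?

No torque about the axis ⇒ m r₁² ω₁ = m r₂² ω₂.
ω₂ = ω₁ (r₁/r₂)² = (4.58)(1.20/0.602)² = 18.20 rad/s.

ω₂ ≈ 18.2 rad/s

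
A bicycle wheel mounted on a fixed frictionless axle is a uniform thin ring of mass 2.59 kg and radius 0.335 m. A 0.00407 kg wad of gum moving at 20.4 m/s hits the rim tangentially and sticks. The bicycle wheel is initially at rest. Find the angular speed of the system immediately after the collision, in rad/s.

|ω_f| ≈ 0.0955 rad/s

About the axle the impulsive forces during the collision are internal, so angular momentum about that axis is conserved.
I_p = (2.59)(0.335)² = 0.2907 kg·m². Taking the sense of the wad of gum's angular momentum as positive, L_{wad} = m v R = (0.00407)(20.4)(0.335) = 0.02781 kg·m²/s.
L_i = 0 + 0.02781 = 0.02781 kg·m²/s.
After sticking, I_f = I_p + m R² = 0.2907 + (0.00407)(0.335)² = 0.2911 kg·m².
ω_f = L_i / I_f = 0.02781 / 0.2911 = 0.09554 rad/s.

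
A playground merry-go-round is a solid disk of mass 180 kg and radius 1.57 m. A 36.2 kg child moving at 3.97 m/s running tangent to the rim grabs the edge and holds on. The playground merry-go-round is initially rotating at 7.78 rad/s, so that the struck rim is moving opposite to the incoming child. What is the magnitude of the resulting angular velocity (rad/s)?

|ω_f| ≈ 4.82 rad/s

About the axle the impulsive forces during the collision are internal, so angular momentum about that axis is conserved.
I_p = ½(180)(1.57)² = 221.8 kg·m². Taking the sense of the child's angular momentum as positive, L_{child} = m v R = (36.2)(3.97)(1.57) = 225.6 kg·m²/s.
L_i = −I_p ω_p + m v R = −(221.8)(7.78) + 225.6 = -1500 kg·m²/s.
After sticking, I_f = I_p + m R² = 221.8 + (36.2)(1.57)² = 311.1 kg·m².
ω_f = L_i / I_f = -1500 / 311.1 = -4.823 rad/s.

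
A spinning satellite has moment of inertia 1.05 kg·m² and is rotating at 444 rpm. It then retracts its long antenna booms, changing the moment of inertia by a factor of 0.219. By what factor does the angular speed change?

ω₂/ω₁ ≈ 4.57

Angular momentum about the spin axis is conserved since the torque about it is zero.
I₂ = 0.219 × 1.05 = 0.2300 kg·m².
ω₂/ω₁ = I₁/I₂ = 1.050 / 0.2300 = 4.566.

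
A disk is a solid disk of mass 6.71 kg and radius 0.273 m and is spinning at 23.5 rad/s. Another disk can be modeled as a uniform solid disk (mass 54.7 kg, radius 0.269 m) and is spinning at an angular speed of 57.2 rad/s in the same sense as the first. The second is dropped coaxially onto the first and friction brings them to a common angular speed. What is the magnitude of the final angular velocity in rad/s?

|ω_f| ≈ 53.4 rad/s

The coupling torques are internal; angular momentum about the shared axis is conserved.
Moments of inertia: I_A = ½(6.71)(0.273)² = 0.2500 kg·m²; I_B = ½(54.7)(0.269)² = 1.979 kg·m².
Taking A's sense as positive: L = (0.2500)(23.5) + (1.979)(57.2) = 119.1 kg·m²·rad/s.
Combined I = 0.2500 + 1.979 = 2.229 kg·m².
ω_f = L / I = 119.1 / 2.229 = 53.42 rad/s.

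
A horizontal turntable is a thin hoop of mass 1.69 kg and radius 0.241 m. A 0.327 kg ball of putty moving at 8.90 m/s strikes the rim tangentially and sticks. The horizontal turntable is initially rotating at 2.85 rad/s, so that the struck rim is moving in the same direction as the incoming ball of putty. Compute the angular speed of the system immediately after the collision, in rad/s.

About the axle the impulsive forces during the collision are internal, so angular momentum about that axis is conserved.
I_p = (1.69)(0.241)² = 0.09816 kg·m². Taking the sense of the ball of putty's angular momentum as positive, L_{ball} = m v R = (0.327)(8.90)(0.241) = 0.7014 kg·m²/s.
L_i = +I_p ω_p + m v R = +(0.09816)(2.85) + 0.7014 = 0.9811 kg·m²/s.
After sticking, I_f = I_p + m R² = 0.09816 + (0.327)(0.241)² = 0.1171 kg·m².
ω_f = L_i / I_f = 0.9811 / 0.1171 = 8.375 rad/s.

|ω_f| ≈ 8.38 rad/s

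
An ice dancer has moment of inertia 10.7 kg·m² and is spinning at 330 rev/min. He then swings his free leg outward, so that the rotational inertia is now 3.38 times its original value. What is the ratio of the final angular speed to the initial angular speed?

No external torque acts about the spin axis, so angular momentum is conserved.
I₂ = 3.38 × 10.7 = 36.17 kg·m².
ω₂/ω₁ = I₁/I₂ = 10.70 / 36.17 = 0.2959.

ω₂/ω₁ ≈ 0.296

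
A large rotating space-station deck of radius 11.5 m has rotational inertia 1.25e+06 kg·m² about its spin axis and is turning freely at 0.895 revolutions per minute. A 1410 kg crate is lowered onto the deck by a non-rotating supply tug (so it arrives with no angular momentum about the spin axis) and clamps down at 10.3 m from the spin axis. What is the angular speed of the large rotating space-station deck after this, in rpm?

ω_f ≈ 0.799 rpm

No external torque acts about the spin axis; L_before = L_after.
Added inertia Σmr² = (1410)(10.3)² = 1.496e+05 kg·m²; I_f = 1.250e+06 + 1.496e+05 = 1.400e+06 kg·m².
ω_f = I_p ω_i / I_f = (1.250e+06)(0.895) / 1.400e+06 = 0.7993 rpm.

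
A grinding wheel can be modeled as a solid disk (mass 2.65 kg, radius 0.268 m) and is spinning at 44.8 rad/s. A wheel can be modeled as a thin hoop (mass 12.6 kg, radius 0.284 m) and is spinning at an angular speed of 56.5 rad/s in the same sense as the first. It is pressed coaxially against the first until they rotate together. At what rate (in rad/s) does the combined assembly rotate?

|ω_f| ≈ 55.5 rad/s

No external torque acts about the common axis, so total angular momentum is conserved.
Moments of inertia: I_A = ½(2.65)(0.268)² = 0.09517 kg·m²; I_B = (12.6)(0.284)² = 1.016 kg·m².
Taking A's sense as positive: L = (0.09517)(44.8) + (1.016)(56.5) = 61.68 kg·m²·rad/s.
Combined I = 0.09517 + 1.016 = 1.111 kg·m².
ω_f = L / I = 61.68 / 1.111 = 55.50 rad/s.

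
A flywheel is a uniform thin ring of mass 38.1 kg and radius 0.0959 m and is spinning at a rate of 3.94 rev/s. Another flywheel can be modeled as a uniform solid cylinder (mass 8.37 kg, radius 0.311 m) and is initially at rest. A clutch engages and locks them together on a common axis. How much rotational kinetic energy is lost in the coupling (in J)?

ΔKE lost ≈ 57.6 J

The coupling torques are internal; angular momentum about the shared axis is conserved.
Moments of inertia: I_A = (38.1)(0.0959)² = 0.3504 kg·m²; I_B = ½(8.37)(0.311)² = 0.4048 kg·m².
Taking A's sense as positive: L = (0.3504)(3.94) = 1.381 kg·m²·rev/s.
Combined I = 0.3504 + 0.4048 = 0.7552 kg·m².
ω_f = L / I = 1.381 / 0.7552 = 1.828 rev/s.
KE_i = ½ΣIω² = 107.4 J; KE_f = ½(0.7552)(11.49)² = 49.82 J.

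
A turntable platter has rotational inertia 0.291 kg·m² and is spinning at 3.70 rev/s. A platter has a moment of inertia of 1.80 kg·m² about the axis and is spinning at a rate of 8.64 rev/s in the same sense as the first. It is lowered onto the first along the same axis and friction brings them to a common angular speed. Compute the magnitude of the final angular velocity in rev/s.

|ω_f| ≈ 7.95 rev/s

The coupling torques are internal; angular momentum about the shared axis is conserved.
Taking A's sense as positive: L = (0.2910)(3.70) + (1.800)(8.64) = 16.63 kg·m²·rev/s.
Combined I = 0.2910 + 1.800 = 2.091 kg·m².
ω_f = L / I = 16.63 / 2.091 = 7.953 rev/s.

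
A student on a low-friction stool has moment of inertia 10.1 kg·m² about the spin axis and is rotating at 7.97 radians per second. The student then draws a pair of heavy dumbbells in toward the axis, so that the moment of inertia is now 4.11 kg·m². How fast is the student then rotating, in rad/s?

ω₂ ≈ 19.6 rad/s

With no external torque about the axis, L is conserved: I₁ω₁ = I₂ω₂.
ω₂ = I₁ω₁ / I₂ = (10.10)(7.97 rad/s) / (4.110) = 19.59 rad/s.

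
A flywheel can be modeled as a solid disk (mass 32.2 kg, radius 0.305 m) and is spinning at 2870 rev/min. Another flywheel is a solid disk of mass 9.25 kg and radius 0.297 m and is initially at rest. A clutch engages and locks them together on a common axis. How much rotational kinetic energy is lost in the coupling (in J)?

ΔKE lost ≈ 14500 J

No external torque acts about the common axis, so total angular momentum is conserved.
Moments of inertia: I_A = ½(32.2)(0.305)² = 1.498 kg·m²; I_B = ½(9.25)(0.297)² = 0.4080 kg·m².
Taking A's sense as positive: L = (1.498)(2870) = 4298 kg·m²·rpm.
Combined I = 1.498 + 0.4080 = 1.906 kg·m².
ω_f = L / I = 4298 / 1.906 = 2256 rpm.
KE_i = ½ΣIω² = 67640 J; KE_f = ½(1.906)(236.2)² = 53160 J.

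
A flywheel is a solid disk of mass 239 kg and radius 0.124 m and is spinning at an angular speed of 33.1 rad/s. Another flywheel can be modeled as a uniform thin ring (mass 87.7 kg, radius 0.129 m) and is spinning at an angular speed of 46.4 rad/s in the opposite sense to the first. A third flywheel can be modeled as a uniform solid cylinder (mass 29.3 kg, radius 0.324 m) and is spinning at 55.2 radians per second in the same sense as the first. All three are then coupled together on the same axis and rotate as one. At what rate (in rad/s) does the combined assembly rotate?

The coupling torques are internal; angular momentum about the shared axis is conserved.
Moments of inertia: I_A = ½(239)(0.124)² = 1.837 kg·m²; I_B = (87.7)(0.129)² = 1.459 kg·m²; I_C = ½(29.3)(0.324)² = 1.538 kg·m².
Taking A's sense as positive: L = (1.837)(33.1) − (1.459)(46.4) + (1.538)(55.2) = 77.99 kg·m²·rad/s.
Combined I = 1.837 + 1.459 + 1.538 = 4.835 kg·m².
ω_f = L / I = 77.99 / 4.835 = 16.13 rad/s.

|ω_f| ≈ 16.1 rad/s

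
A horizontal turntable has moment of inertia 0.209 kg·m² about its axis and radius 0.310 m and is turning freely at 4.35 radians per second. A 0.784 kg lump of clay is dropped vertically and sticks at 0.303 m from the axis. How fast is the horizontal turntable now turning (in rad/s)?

ω_f ≈ 3.24 rad/s

The added mass arrives with no angular momentum about the axis, and any external torque about the axis is negligible, so the system's angular momentum is conserved.
Added inertia Σmr² = (0.784)(0.303)² = 0.07198 kg·m²; I_f = 0.2090 + 0.07198 = 0.2810 kg·m².
ω_f = I_p ω_i / I_f = (0.2090)(4.35) / 0.2810 = 3.236 rad/s.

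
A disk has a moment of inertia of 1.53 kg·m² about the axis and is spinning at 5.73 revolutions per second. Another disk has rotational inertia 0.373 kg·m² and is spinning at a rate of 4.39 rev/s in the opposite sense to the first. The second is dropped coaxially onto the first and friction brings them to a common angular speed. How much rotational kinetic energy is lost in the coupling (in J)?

ΔKE lost ≈ 606 J

The coupling torques are internal; angular momentum about the shared axis is conserved.
Taking A's sense as positive: L = (1.530)(5.73) − (0.3730)(4.39) = 7.129 kg·m²·rev/s.
Combined I = 1.530 + 0.3730 = 1.903 kg·m².
ω_f = L / I = 7.129 / 1.903 = 3.746 rev/s.
KE_i = ½ΣIω² = 1133 J; KE_f = ½(1.903)(23.54)² = 527.2 J.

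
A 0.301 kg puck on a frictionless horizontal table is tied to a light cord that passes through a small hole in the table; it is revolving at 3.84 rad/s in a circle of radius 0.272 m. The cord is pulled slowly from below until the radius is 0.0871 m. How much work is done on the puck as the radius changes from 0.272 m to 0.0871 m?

W ≈ 1.44 J

The constraining force is radial, so m r² ω about the center is conserved.
ω₂ = ω₁ (r₁/r₂)² = (3.84)(0.272/0.0871)² = 37.45 rad/s.
W = ΔKE = ½m(v₂² − v₁²) = 1.437 J.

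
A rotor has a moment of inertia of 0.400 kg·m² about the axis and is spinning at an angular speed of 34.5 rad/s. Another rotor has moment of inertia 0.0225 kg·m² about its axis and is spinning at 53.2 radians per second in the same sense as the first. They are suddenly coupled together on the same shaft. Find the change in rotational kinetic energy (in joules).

ΔKE ≈ -3.72 J

No external torque acts about the common axis, so total angular momentum is conserved.
Taking A's sense as positive: L = (0.4000)(34.5) + (0.02250)(53.2) = 15.00 kg·m²·rad/s.
Combined I = 0.4000 + 0.02250 = 0.4225 kg·m².
ω_f = L / I = 15.00 / 0.4225 = 35.50 rad/s.
KE_i = ½ΣIω² = 269.9 J; KE_f = ½(0.4225)(35.50)² = 266.2 J.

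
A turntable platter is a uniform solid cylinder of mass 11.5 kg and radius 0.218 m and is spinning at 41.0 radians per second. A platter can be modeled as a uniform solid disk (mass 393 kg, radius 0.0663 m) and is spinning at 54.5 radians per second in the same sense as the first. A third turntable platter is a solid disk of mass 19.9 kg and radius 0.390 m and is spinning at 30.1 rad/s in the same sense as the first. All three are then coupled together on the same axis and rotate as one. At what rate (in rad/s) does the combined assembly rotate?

The coupling torques are internal; angular momentum about the shared axis is conserved.
Moments of inertia: I_A = ½(11.5)(0.218)² = 0.2733 kg·m²; I_B = ½(393)(0.0663)² = 0.8638 kg·m²; I_C = ½(19.9)(0.390)² = 1.513 kg·m².
Taking A's sense as positive: L = (0.2733)(41.0) + (0.8638)(54.5) + (1.513)(30.1) = 103.8 kg·m²·rad/s.
Combined I = 0.2733 + 0.8638 + 1.513 = 2.650 kg·m².
ω_f = L / I = 103.8 / 2.650 = 39.18 rad/s.

|ω_f| ≈ 39.2 rad/s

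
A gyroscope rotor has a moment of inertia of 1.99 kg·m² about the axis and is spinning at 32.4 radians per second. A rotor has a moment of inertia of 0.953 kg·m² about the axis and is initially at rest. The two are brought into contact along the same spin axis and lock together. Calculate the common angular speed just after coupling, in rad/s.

|ω_f| ≈ 21.9 rad/s

No external torque acts about the common axis, so total angular momentum is conserved.
Taking A's sense as positive: L = (1.990)(32.4) = 64.48 kg·m²·rad/s.
Combined I = 1.990 + 0.9530 = 2.943 kg·m².
ω_f = L / I = 64.48 / 2.943 = 21.91 rad/s.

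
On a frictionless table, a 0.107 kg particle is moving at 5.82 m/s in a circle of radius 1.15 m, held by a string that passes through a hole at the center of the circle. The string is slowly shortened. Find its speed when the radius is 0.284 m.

v₂ ≈ 23.6 m/s

The only horizontal force on the mass is along the cord (radial), so it exerts no torque about the hole and angular momentum m v r is conserved.
v₂ = v₁ r₁ / r₂ = (5.82)(1.15) / (0.284) = 23.57 m/s.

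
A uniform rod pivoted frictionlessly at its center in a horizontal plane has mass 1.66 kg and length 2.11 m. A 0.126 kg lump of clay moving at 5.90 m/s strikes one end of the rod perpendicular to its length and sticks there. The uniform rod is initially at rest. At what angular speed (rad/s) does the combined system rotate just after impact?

|ω_f| ≈ 1.04 rad/s

The axle reaction passes through the pivot and exerts no torque about it; angular momentum about the pivot is conserved through the impact.
I_p = (1/12)(1.66)(2.11)² = 0.6159 kg·m². Taking the sense of the lump of clay's angular momentum as positive, L_{lump} = m v R = (0.126)(5.90)(2.11/2) = 0.7843 kg·m²/s.
L_i = 0 + 0.7843 = 0.7843 kg·m²/s.
After sticking, I_f = I_p + m R² = 0.6159 + (0.126)(2.11/2)² = 0.7561 kg·m².
ω_f = L_i / I_f = 0.7843 / 0.7561 = 1.037 rad/s.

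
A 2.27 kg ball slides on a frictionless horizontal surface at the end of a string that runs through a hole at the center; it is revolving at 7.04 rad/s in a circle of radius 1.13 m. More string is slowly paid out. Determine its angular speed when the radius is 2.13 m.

The constraining force is radial, so m r² ω about the center is conserved.
ω₂ = ω₁ (r₁/r₂)² = (7.04)(1.13/2.13)² = 1.981 rad/s.

ω₂ ≈ 1.98 rad/s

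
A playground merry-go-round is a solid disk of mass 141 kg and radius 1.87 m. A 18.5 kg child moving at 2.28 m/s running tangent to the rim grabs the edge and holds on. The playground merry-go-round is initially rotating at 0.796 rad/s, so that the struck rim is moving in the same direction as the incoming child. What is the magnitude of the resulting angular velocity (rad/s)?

The axle reaction passes through the axle and exerts no torque about it; angular momentum about the axle is conserved through the impact.
I_p = ½(141)(1.87)² = 246.5 kg·m². Taking the sense of the child's angular momentum as positive, L_{child} = m v R = (18.5)(2.28)(1.87) = 78.88 kg·m²/s.
L_i = +I_p ω_p + m v R = +(246.5)(0.796) + 78.88 = 275.1 kg·m²/s.
After sticking, I_f = I_p + m R² = 246.5 + (18.5)(1.87)² = 311.2 kg·m².
ω_f = L_i / I_f = 275.1 / 311.2 = 0.8840 rad/s.

|ω_f| ≈ 0.884 rad/s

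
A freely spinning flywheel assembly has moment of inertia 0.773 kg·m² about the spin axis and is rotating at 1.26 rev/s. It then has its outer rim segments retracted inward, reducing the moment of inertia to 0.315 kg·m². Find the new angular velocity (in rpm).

ω₂ ≈ 186 rpm

Angular momentum about the spin axis is conserved since the torque about it is zero.
ω₂ = I₁ω₁ / I₂ = (0.7730)(1.26 rev/s) / (0.3150) = 3.092 rev/s = 185.5 rpm.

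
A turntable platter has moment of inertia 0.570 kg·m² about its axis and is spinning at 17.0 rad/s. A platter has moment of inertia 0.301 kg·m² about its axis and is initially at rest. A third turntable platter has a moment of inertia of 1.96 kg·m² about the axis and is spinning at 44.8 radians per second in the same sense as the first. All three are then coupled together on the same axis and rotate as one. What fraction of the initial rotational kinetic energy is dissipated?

No external torque acts about the common axis, so total angular momentum is conserved.
Taking A's sense as positive: L = (0.5700)(17.0) + (1.960)(44.8) = 97.50 kg·m²·rad/s.
Combined I = 0.5700 + 0.3010 + 1.960 = 2.831 kg·m².
ω_f = L / I = 97.50 / 2.831 = 34.44 rad/s.
KE_i = ½ΣIω² = 2049 J; KE_f = ½(2.831)(34.44)² = 1679 J.
Fraction dissipated = (KE_i − KE_f)/KE_i = 0.1807.

fraction ≈ 0.181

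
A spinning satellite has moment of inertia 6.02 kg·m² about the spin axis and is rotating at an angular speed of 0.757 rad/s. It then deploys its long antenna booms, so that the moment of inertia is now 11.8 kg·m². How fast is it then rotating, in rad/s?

ω₂ ≈ 0.386 rad/s

No external torque acts about the spin axis, so angular momentum is conserved.
ω₂ = I₁ω₁ / I₂ = (6.020)(0.757 rad/s) / (11.80) = 0.3862 rad/s.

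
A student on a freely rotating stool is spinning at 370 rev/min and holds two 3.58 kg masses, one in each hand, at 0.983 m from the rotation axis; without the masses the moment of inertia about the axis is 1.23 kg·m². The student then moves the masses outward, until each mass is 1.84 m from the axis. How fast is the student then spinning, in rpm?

Angular momentum about the spin axis is conserved since the torque about it is zero.
I₁ = 1.23 + 2(3.58)(0.983)² = 8.149 kg·m²; I₂ = 1.23 + 2(3.58)(1.84)² = 25.47 kg·m².
ω₂ = I₁ω₁ / I₂ = (8.149)(370 rpm) / (25.47) = 118.4 rpm.

ω₂ ≈ 118 rpm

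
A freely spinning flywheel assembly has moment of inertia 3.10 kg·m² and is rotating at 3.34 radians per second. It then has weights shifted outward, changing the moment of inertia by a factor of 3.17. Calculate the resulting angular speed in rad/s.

Angular momentum about the spin axis is conserved since the torque about it is zero.
I₂ = 3.17 × 3.10 = 9.827 kg·m².
ω₂ = I₁ω₁ / I₂ = (3.100)(3.34 rad/s) / (9.827) = 1.054 rad/s.

ω₂ ≈ 1.05 rad/s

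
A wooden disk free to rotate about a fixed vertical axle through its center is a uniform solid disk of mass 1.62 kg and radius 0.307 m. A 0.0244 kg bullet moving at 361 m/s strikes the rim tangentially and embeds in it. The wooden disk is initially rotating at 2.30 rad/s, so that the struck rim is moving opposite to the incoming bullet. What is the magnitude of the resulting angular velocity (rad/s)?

About the axle the impulsive forces during the collision are internal, so angular momentum about that axis is conserved.
I_p = ½(1.62)(0.307)² = 0.07634 kg·m². Taking the sense of the bullet's angular momentum as positive, L_{bullet} = m v R = (0.0244)(361)(0.307) = 2.704 kg·m²/s.
L_i = −I_p ω_p + m v R = −(0.07634)(2.30) + 2.704 = 2.529 kg·m²/s.
After sticking, I_f = I_p + m R² = 0.07634 + (0.0244)(0.307)² = 0.07864 kg·m².
ω_f = L_i / I_f = 2.529 / 0.07864 = 32.15 rad/s.

|ω_f| ≈ 32.2 rad/s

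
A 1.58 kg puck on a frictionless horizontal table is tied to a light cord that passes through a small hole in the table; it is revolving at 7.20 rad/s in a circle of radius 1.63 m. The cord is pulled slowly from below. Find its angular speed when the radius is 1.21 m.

ω₂ ≈ 13.1 rad/s

The constraining force is radial, so m r² ω about the center is conserved.
ω₂ = ω₁ (r₁/r₂)² = (7.20)(1.63/1.21)² = 13.07 rad/s.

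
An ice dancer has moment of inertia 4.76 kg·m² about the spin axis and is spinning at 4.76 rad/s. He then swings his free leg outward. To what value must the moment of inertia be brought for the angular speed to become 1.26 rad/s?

Angular momentum about the spin axis is conserved since the torque about it is zero.
I₂ = I₁ω₁ / ω₂ = (4.76)(4.76) / (1.26) = 17.98 kg·m².

I₂ ≈ 18.0 kg·m²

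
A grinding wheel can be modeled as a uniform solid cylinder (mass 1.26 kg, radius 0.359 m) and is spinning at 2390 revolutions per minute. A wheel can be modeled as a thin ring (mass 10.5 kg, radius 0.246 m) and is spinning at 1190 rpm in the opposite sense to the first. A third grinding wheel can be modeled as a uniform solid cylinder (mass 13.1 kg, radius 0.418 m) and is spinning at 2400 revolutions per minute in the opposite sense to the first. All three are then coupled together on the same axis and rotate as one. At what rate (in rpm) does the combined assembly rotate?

The coupling torques are internal; angular momentum about the shared axis is conserved.
Moments of inertia: I_A = ½(1.26)(0.359)² = 0.08120 kg·m²; I_B = (10.5)(0.246)² = 0.6354 kg·m²; I_C = ½(13.1)(0.418)² = 1.144 kg·m².
Taking A's sense as positive: L = (0.08120)(2390) − (0.6354)(1190) − (1.144)(2400) = -3309 kg·m²·rpm.
Combined I = 0.08120 + 0.6354 + 1.144 = 1.861 kg·m².
ω_f = L / I = -3309 / 1.861 = -1778 rpm.

|ω_f| ≈ 1780 rpm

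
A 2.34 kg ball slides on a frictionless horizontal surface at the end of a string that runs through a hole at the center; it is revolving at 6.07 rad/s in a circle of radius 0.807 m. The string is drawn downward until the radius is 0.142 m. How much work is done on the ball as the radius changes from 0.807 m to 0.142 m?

W ≈ 879 J

No torque about the axis ⇒ m r₁² ω₁ = m r₂² ω₂.
ω₂ = ω₁ (r₁/r₂)² = (6.07)(0.807/0.142)² = 196.0 rad/s.
W = ΔKE = ½m(v₂² − v₁²) = 878.7 J.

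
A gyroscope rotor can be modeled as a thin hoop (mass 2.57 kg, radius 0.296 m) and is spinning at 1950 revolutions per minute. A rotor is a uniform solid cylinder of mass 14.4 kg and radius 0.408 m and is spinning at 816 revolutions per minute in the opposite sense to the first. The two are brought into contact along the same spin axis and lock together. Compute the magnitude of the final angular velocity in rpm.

The coupling torques are internal; angular momentum about the shared axis is conserved.
Moments of inertia: I_A = (2.57)(0.296)² = 0.2252 kg·m²; I_B = ½(14.4)(0.408)² = 1.199 kg·m².
Taking A's sense as positive: L = (0.2252)(1950) − (1.199)(816) = -538.9 kg·m²·rpm.
Combined I = 0.2252 + 1.199 = 1.424 kg·m².
ω_f = L / I = -538.9 / 1.424 = -378.5 rpm.

|ω_f| ≈ 379 rpm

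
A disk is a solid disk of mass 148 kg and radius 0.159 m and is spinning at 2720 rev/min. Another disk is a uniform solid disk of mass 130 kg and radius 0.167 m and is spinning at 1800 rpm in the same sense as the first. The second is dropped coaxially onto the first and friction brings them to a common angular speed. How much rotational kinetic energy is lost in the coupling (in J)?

ΔKE lost ≈ 4270 J

The coupling torques are internal; angular momentum about the shared axis is conserved.
Moments of inertia: I_A = ½(148)(0.159)² = 1.871 kg·m²; I_B = ½(130)(0.167)² = 1.813 kg·m².
Taking A's sense as positive: L = (1.871)(2720) + (1.813)(1800) = 8352 kg·m²·rpm.
Combined I = 1.871 + 1.813 = 3.684 kg·m².
ω_f = L / I = 8352 / 3.684 = 2267 rpm.
KE_i = ½ΣIω² = 1.081e+05 J; KE_f = ½(3.684)(237.4)² = 1.038e+05 J.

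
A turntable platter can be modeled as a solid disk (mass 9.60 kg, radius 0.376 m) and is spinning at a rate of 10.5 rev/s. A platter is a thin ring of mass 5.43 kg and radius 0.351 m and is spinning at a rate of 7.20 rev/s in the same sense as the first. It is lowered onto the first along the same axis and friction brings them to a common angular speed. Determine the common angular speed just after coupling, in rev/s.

|ω_f| ≈ 8.86 rev/s

The coupling torques are internal; angular momentum about the shared axis is conserved.
Moments of inertia: I_A = ½(9.60)(0.376)² = 0.6786 kg·m²; I_B = (5.43)(0.351)² = 0.6690 kg·m².
Taking A's sense as positive: L = (0.6786)(10.5) + (0.6690)(7.20) = 11.94 kg·m²·rev/s.
Combined I = 0.6786 + 0.6690 = 1.348 kg·m².
ω_f = L / I = 11.94 / 1.348 = 8.862 rev/s.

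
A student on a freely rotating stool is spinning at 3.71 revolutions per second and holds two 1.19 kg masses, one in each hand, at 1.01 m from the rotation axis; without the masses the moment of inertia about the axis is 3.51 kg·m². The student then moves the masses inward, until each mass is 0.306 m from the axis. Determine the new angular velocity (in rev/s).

ω₂ ≈ 5.90 rev/s

No external torque acts about the spin axis, so angular momentum is conserved.
I₁ = 3.51 + 2(1.19)(1.01)² = 5.938 kg·m²; I₂ = 3.51 + 2(1.19)(0.306)² = 3.733 kg·m².
ω₂ = I₁ω₁ / I₂ = (5.938)(3.71 rev/s) / (3.733) = 5.901 rev/s.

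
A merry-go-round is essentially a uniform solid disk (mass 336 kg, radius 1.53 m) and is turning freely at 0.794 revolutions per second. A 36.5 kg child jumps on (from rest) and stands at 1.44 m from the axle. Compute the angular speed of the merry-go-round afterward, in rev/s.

The added mass arrives with no angular momentum about the axle, and any external torque about the axle is negligible, so the system's angular momentum is conserved.
I_p = ½(336)(1.53)² = 393.3 kg·m².
Added inertia Σmr² = (36.5)(1.44)² = 75.69 kg·m²; I_f = 393.3 + 75.69 = 469.0 kg·m².
ω_f = I_p ω_i / I_f = (393.3)(0.794) / 469.0 = 0.6659 rev/s.

ω_f ≈ 0.666 rev/s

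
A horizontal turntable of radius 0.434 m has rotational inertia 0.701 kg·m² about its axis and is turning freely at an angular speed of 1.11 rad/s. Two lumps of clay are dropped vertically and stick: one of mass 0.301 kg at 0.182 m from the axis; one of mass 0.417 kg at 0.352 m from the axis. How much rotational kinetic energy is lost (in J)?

No external torque acts about the axis; L_before = L_after.
Added inertia Σmr² = (0.301)(0.182)² + (0.417)(0.352)² = 0.06164 kg·m²; I_f = 0.7010 + 0.06164 = 0.7626 kg·m².
ω_f = I_p ω_i / I_f = (0.7010)(1.11) / 0.7626 = 1.020 rad/s.
KE_i = ½(0.7010)(1.110 rad/s)² = 0.4319 J; KE_f = ½(0.7626)(1.020)² = 0.3969 J.

energy lost ≈ 0.0349 J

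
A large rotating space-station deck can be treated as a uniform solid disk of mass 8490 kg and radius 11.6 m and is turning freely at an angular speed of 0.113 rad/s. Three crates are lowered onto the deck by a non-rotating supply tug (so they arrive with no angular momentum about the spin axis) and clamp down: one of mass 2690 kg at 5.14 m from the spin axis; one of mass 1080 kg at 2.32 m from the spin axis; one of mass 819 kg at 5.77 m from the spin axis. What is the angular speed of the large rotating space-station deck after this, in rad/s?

ω_f ≈ 0.0956 rad/s

The added mass arrives with no angular momentum about the spin axis, and any external torque about the spin axis is negligible, so the system's angular momentum is conserved.
I_p = ½(8490)(11.6)² = 5.712e+05 kg·m².
Added inertia Σmr² = (2690)(5.14)² + (1080)(2.32)² + (819)(5.77)² = 1.041e+05 kg·m²; I_f = 5.712e+05 + 1.041e+05 = 6.754e+05 kg·m².
ω_f = I_p ω_i / I_f = (5.712e+05)(0.113) / 6.754e+05 = 0.09557 rad/s.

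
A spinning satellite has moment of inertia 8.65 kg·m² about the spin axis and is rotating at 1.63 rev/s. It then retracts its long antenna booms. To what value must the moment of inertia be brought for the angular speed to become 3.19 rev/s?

No external torque acts about the spin axis, so angular momentum is conserved.
I₂ = I₁ω₁ / ω₂ = (8.65)(1.63) / (3.19) = 4.420 kg·m².

I₂ ≈ 4.42 kg·m²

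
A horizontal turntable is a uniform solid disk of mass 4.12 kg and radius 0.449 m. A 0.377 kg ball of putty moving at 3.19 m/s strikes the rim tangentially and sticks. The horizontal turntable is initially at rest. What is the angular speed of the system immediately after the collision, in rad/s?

About the axle the impulsive forces during the collision are internal, so angular momentum about that axis is conserved.
I_p = ½(4.12)(0.449)² = 0.4153 kg·m². Taking the sense of the ball of putty's angular momentum as positive, L_{ball} = m v R = (0.377)(3.19)(0.449) = 0.5400 kg·m²/s.
L_i = 0 + 0.5400 = 0.5400 kg·m²/s.
After sticking, I_f = I_p + m R² = 0.4153 + (0.377)(0.449)² = 0.4913 kg·m².
ω_f = L_i / I_f = 0.5400 / 0.4913 = 1.099 rad/s.

|ω_f| ≈ 1.10 rad/s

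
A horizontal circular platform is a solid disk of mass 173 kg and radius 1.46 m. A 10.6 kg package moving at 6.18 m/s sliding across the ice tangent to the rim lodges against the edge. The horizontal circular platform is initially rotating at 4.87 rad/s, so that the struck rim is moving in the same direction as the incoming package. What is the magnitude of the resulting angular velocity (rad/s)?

|ω_f| ≈ 4.80 rad/s

About the central axle the impulsive forces during the collision are internal, so angular momentum about that axis is conserved.
I_p = ½(173)(1.46)² = 184.4 kg·m². Taking the sense of the package's angular momentum as positive, L_{package} = m v R = (10.6)(6.18)(1.46) = 95.64 kg·m²/s.
L_i = +I_p ω_p + m v R = +(184.4)(4.87) + 95.64 = 993.6 kg·m²/s.
After sticking, I_f = I_p + m R² = 184.4 + (10.6)(1.46)² = 207.0 kg·m².
ω_f = L_i / I_f = 993.6 / 207.0 = 4.800 rad/s.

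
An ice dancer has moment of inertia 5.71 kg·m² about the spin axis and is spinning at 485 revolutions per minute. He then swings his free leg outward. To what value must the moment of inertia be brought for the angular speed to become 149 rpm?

Angular momentum about the spin axis is conserved since the torque about it is zero.
I₂ = I₁ω₁ / ω₂ = (5.71)(485) / (149) = 18.59 kg·m².

I₂ ≈ 18.6 kg·m²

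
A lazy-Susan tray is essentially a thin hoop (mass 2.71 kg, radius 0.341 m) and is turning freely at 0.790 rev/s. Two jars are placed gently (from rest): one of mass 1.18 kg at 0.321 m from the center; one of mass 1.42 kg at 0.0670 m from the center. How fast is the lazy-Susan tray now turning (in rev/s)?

No external torque acts about the center; L_before = L_after.
I_p = (2.71)(0.341)² = 0.3151 kg·m².
Added inertia Σmr² = (1.18)(0.321)² + (1.42)(0.0670)² = 0.1280 kg·m²; I_f = 0.3151 + 0.1280 = 0.4431 kg·m².
ω_f = I_p ω_i / I_f = (0.3151)(0.790) / 0.4431 = 0.5618 rev/s.

ω_f ≈ 0.562 rev/s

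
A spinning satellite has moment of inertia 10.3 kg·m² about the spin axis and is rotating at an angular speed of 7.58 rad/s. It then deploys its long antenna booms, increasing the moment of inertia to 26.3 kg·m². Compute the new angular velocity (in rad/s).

With no external torque about the axis, L is conserved: I₁ω₁ = I₂ω₂.
ω₂ = I₁ω₁ / I₂ = (10.30)(7.58 rad/s) / (26.30) = 2.969 rad/s.

ω₂ ≈ 2.97 rad/s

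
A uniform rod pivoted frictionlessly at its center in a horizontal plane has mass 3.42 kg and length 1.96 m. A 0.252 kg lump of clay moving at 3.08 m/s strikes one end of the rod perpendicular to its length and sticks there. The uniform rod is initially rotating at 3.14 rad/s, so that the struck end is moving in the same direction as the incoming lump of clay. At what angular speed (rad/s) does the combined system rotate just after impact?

The axle reaction passes through the pivot and exerts no torque about it; angular momentum about the pivot is conserved through the impact.
I_p = (1/12)(3.42)(1.96)² = 1.095 kg·m². Taking the sense of the lump of clay's angular momentum as positive, L_{lump} = m v R = (0.252)(3.08)(1.96/2) = 0.7606 kg·m²/s.
L_i = +I_p ω_p + m v R = +(1.095)(3.14) + 0.7606 = 4.198 kg·m²/s.
After sticking, I_f = I_p + m R² = 1.095 + (0.252)(1.96/2)² = 1.337 kg·m².
ω_f = L_i / I_f = 4.198 / 1.337 = 3.141 rad/s.

|ω_f| ≈ 3.14 rad/s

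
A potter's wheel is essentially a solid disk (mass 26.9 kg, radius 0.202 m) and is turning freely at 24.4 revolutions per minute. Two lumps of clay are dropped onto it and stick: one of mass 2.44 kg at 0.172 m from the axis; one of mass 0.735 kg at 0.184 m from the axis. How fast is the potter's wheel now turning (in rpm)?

ω_f ≈ 20.7 rpm

The added mass arrives with no angular momentum about the axis, and any external torque about the axis is negligible, so the system's angular momentum is conserved.
I_p = ½(26.9)(0.202)² = 0.5488 kg·m².
Added inertia Σmr² = (2.44)(0.172)² + (0.735)(0.184)² = 0.09707 kg·m²; I_f = 0.5488 + 0.09707 = 0.6459 kg·m².
ω_f = I_p ω_i / I_f = (0.5488)(24.4) / 0.6459 = 20.73 rpm.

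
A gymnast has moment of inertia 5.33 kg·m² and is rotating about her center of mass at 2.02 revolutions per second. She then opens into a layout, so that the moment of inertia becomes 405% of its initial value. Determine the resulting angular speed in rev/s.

No external torque acts about the spin axis, so angular momentum is conserved.
I₂ = 4.05 × 5.33 = 21.59 kg·m².
ω₂ = I₁ω₁ / I₂ = (5.330)(2.02 rev/s) / (21.59) = 0.4988 rev/s.

ω₂ ≈ 0.499 rev/s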